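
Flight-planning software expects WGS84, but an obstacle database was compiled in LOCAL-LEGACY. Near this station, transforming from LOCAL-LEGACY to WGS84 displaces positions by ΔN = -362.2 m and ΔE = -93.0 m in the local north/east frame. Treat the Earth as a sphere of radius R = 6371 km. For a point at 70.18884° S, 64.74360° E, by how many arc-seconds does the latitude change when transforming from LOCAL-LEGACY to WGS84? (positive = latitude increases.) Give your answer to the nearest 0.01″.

On a sphere of radius R, 1 rad of latitude = R, so Δφ = ΔN / R = -362.2 / 6371000 = -5.6851e-05 rad = -11.726″.

Δφ = -11.73″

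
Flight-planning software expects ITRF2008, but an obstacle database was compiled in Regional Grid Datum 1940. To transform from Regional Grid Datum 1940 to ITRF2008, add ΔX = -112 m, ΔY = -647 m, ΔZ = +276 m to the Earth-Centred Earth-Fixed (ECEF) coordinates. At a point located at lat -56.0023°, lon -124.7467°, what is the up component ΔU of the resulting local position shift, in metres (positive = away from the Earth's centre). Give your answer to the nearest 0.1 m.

ΔU = 104.1 m

At φ = -56.0023°, λ = -124.7467°: sin φ = -0.829060, cos φ = 0.559160, sin λ = -0.821680, cos λ = -0.569949.
ΔU = cos φ cos λ·ΔX + cos φ sin λ·ΔY + sin φ·ΔZ = (0.559160)(-0.569949)(-112) + (0.559160)(-0.821680)(-647) + (-0.829060)(276) = 104.14 m.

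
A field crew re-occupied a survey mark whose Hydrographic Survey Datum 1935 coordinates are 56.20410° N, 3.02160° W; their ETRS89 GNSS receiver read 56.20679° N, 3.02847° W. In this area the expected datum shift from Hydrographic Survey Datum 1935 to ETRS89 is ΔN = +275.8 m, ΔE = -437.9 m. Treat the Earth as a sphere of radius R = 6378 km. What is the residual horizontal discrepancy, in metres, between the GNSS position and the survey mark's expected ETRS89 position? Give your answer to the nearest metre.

27 m

Observed coordinate differences: Δφ = +0.00269°, Δλ = -0.00687°.
Converting to metres (1° lat = 111317 m, cos φ = 0.556236): observed ΔN = 299.4 m, observed ΔE = -425.4 m.
Subtracting the expected shift leaves a residual of 299.4 − (275.8) = 23.6 m north and -425.4 − (-437.9) = 12.5 m east.
Residual distance = √(23.6² + 12.5²) = 26.8 m.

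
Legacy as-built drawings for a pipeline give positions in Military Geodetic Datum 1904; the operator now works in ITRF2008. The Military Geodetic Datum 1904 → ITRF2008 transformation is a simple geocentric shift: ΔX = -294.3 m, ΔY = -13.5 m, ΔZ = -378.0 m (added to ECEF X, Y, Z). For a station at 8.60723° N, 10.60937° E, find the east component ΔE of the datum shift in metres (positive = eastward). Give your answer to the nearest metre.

ΔE = 41 m

At φ = 8.60723°, λ = 10.60937°: sin φ = 0.149660, cos φ = 0.988738, sin λ = 0.184112, cos λ = 0.982905.
ΔE = −sin λ·ΔX + cos λ·ΔY = −(0.184112)·(-294.3) + (0.982905)·(-13.5) = 40.91 m.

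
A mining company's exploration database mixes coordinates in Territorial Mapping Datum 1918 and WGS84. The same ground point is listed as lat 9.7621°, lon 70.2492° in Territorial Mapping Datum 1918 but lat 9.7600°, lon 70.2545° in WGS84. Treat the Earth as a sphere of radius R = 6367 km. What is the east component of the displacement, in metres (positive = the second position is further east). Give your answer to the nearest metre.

ΔE = 580 m

Δφ = 9.7600° − 9.7621° = -0.0021°; Δλ = 70.2545° − 70.2492° = +0.0053°.
1° along a meridian = πR/180 = 111125 m.
ΔN = Δφ × 111125 = -233.4 m; ΔE = Δλ × 111125 × cos(9.7621°) = +0.0053 × 111125 × 0.985520 = 580.4 m.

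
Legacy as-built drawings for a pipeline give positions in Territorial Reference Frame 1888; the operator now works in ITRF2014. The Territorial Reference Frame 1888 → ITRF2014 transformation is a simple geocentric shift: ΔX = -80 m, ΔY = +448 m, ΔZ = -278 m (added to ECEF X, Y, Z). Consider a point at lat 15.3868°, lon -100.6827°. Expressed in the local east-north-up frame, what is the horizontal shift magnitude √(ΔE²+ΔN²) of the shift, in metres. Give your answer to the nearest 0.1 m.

224.1 m

At φ = 15.3868°, λ = -100.6827°: sin φ = 0.265334, cos φ = 0.964157, sin λ = -0.982669, cos λ = -0.185370.
ΔE = −sin λ·ΔX + cos λ·ΔY = −(-0.982669)·(-80) + (-0.185370)·(448) = -161.66 m.
ΔN = −sin φ cos λ·ΔX − sin φ sin λ·ΔY + cos φ·ΔZ = −(0.265334)(-0.185370)(-80) − (0.265334)(-0.982669)(448) + (0.964157)(-278) = -155.16 m.
Horizontal magnitude = √(ΔE² + ΔN²) = √((-161.66)² + (-155.16)²) = 224.07 m.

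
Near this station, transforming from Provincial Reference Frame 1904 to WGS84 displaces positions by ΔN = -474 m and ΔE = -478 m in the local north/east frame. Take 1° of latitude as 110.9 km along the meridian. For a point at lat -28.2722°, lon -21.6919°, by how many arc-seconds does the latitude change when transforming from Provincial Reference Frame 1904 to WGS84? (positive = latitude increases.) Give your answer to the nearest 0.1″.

Δφ = -15.4″

1° of latitude = 110.9 km, so Δφ = -474.0 / 110900 = -0.0042741° = -15.387″.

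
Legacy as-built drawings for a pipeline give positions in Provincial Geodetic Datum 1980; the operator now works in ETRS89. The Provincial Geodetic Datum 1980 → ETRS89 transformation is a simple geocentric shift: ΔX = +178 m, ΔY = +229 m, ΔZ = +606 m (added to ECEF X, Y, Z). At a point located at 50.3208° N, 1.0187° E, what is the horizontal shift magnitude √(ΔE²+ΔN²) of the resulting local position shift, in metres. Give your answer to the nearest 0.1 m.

334.5 m

At φ = 50.3208°, λ = 1.0187°: sin φ = 0.769631, cos φ = 0.638488, sin λ = 0.017779, cos λ = 0.999842.
ΔE = −sin λ·ΔX + cos λ·ΔY = −(0.017779)·(178) + (0.999842)·(229) = 225.80 m.
ΔN = −sin φ cos λ·ΔX − sin φ sin λ·ΔY + cos φ·ΔZ = −(0.769631)(0.999842)(178) − (0.769631)(0.017779)(229) + (0.638488)(606) = 246.82 m.
Horizontal magnitude = √(ΔE² + ΔN²) = √(225.80² + 246.82²) = 334.52 m.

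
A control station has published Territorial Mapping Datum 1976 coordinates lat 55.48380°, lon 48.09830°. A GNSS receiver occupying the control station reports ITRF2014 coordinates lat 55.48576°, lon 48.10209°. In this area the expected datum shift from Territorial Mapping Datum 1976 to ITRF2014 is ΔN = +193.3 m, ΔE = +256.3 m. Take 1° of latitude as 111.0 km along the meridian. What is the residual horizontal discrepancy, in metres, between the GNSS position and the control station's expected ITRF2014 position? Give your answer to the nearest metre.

30 m

Observed coordinate differences: Δφ = +0.00196°, Δλ = +0.00379°.
Converting to metres (1° lat = 111000 m, cos φ = 0.566639): observed ΔN = 217.6 m, observed ΔE = 238.4 m.
Subtracting the expected shift leaves a residual of 217.6 − (193.3) = 24.3 m north and 238.4 − (256.3) = -17.9 m east.
Residual distance = √(24.3² + (-17.9)²) = 30.2 m.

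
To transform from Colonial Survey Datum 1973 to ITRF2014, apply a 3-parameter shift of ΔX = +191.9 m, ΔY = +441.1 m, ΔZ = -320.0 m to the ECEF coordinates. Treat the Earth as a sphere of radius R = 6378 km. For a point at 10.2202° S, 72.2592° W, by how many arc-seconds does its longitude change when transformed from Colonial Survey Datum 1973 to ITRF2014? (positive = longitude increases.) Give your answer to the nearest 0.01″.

Δλ = 10.42″

sin φ = -0.177432, cos φ = 0.984133, sin λ = -0.952445, cos λ = 0.304711.
East component: ΔE = −sin λ·ΔX + cos λ·ΔY = −(-0.952445)(191.9) + (0.304711)(441.1) = 317.18 m.
1° of latitude spans πR/180 = 111317 m; at latitude φ, 1° of longitude spans that × cos φ = 109550.8 m, so Δλ = 317.18 / 109550.8 × 3600 = 10.423″.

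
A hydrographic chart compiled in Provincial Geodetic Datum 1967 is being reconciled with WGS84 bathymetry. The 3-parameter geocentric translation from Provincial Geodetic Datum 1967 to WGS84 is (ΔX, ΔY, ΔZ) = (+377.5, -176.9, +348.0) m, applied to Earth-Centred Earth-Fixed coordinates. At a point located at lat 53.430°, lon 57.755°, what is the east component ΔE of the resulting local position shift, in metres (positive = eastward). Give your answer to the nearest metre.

The local east axis at (φ, λ) is (−sin λ, cos λ, 0), so ΔE = −sin(57.755°)·377.5 + cos(57.755°)·(-176.9) = -413.66 m.

ΔE = -414 m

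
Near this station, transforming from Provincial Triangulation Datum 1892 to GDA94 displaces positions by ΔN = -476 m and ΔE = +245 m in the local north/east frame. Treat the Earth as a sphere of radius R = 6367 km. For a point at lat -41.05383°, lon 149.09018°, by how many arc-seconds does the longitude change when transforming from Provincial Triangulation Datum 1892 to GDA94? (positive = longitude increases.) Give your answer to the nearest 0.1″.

At latitude -41.05383°, cos φ = 0.754093.
One radian of longitude at latitude φ spans R cos φ, so Δλ = ΔE / (R cos φ) = 245.0 / (6367000 × 0.754093) = 5.1028e-05 rad = 10.525″.

Δλ = 10.5″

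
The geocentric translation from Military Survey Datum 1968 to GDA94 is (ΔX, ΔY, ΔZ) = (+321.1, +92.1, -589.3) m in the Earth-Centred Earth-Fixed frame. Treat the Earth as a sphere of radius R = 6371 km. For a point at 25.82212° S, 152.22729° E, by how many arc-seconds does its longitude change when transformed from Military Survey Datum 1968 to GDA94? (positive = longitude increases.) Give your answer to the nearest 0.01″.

sin φ = -0.435579, cos φ = 0.900151, sin λ = 0.465965, cos λ = -0.884803.
East component: ΔE = −sin λ·ΔX + cos λ·ΔY = −(0.465965)(321.1) + (-0.884803)(92.1) = -231.11 m.
1° of latitude spans πR/180 = 111195 m; at latitude φ, 1° of longitude spans that × cos φ = 100092.2 m, so Δλ = -231.11 / 100092.2 × 3600 = -8.312″.

Δλ = -8.31″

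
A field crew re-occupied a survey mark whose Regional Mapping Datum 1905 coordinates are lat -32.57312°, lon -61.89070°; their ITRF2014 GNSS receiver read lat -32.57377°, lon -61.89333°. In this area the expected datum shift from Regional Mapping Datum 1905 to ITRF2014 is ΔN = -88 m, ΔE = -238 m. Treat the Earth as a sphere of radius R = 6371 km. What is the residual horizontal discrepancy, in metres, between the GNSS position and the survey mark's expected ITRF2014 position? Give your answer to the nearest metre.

18 m

Observed coordinate differences: Δφ = -0.00065°, Δλ = -0.00263°.
Converting to metres (1° lat = 111195 m, cos φ = 0.842705): observed ΔN = -72.3 m, observed ΔE = -246.4 m.
Subtracting the expected shift leaves a residual of -72.3 − (-88) = 15.7 m north and -246.4 − (-238) = -8.4 m east.
Residual distance = √(15.7² + (-8.4)²) = 17.8 m.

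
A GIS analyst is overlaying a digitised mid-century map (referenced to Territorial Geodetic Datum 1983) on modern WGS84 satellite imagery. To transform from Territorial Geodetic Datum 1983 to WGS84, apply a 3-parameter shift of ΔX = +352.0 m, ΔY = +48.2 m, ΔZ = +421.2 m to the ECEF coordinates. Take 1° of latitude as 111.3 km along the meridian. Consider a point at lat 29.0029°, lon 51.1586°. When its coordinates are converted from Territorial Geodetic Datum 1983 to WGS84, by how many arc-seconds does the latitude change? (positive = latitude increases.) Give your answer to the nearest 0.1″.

sin φ = 0.484854, cos φ = 0.874595, sin λ = 0.778885, cos λ = 0.627167.
North component: ΔN = −sin φ cos λ·ΔX − sin φ sin λ·ΔY + cos φ·ΔZ = −(0.484854)(0.627167)(352.0) − (0.484854)(0.778885)(48.2) + (0.874595)(421.2) = 243.14 m.
1° of latitude spans 111300 m, so Δφ = 243.14 / 111300 × 3600 = 7.864″.

Δφ = 7.9″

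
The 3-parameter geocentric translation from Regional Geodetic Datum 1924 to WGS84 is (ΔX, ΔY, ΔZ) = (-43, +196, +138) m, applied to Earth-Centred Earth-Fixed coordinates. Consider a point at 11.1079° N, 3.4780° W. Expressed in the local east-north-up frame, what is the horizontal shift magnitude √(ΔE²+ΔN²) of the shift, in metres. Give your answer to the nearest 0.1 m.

242.0 m

At φ = 11.1079°, λ = -3.4780°: sin φ = 0.192657, cos φ = 0.981266, sin λ = -0.060665, cos λ = 0.998158.
ΔE = −sin λ·ΔX + cos λ·ΔY = −(-0.060665)·(-43) + (0.998158)·(196) = 193.03 m.
ΔN = −sin φ cos λ·ΔX − sin φ sin λ·ΔY + cos φ·ΔZ = −(0.192657)(0.998158)(-43) − (0.192657)(-0.060665)(196) + (0.981266)(138) = 145.97 m.
Horizontal magnitude = √(ΔE² + ΔN²) = √(193.03² + 145.97²) = 242.01 m.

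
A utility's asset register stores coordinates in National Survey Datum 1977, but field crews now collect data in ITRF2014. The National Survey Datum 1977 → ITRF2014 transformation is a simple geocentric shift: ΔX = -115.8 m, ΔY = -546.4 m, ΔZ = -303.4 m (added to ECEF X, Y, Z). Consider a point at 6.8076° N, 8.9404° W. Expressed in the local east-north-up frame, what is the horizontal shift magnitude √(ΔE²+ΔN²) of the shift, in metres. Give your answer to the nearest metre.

632 m

At φ = 6.8076°, λ = -8.9404°: sin φ = 0.118536, cos φ = 0.992950, sin λ = -0.155407, cos λ = 0.987851.
ΔE = −sin λ·ΔX + cos λ·ΔY = −(-0.155407)·(-115.8) + (0.987851)·(-546.4) = -557.76 m.
ΔN = −sin φ cos λ·ΔX − sin φ sin λ·ΔY + cos φ·ΔZ = −(0.118536)(0.987851)(-115.8) − (0.118536)(-0.155407)(-546.4) + (0.992950)(-303.4) = -297.77 m.
Horizontal magnitude = √(ΔE² + ΔN²) = √((-557.76)² + (-297.77)²) = 632.26 m.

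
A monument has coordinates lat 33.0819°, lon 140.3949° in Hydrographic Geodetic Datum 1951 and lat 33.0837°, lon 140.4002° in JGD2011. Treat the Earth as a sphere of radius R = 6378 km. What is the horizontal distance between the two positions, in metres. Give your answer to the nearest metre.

533 m

Δφ = 33.0837° − 33.0819° = +0.0018°; Δλ = 140.4002° − 140.3949° = +0.0053°.
1° along a meridian = πR/180 = 111317 m.
ΔN = Δφ × 111317 = 200.4 m; ΔE = Δλ × 111317 × cos(33.0819°) = +0.0053 × 111317 × 0.837891 = 494.3 m.
Distance = √(ΔE² + ΔN²) = √(494.3² + 200.4²) = 533.4 m.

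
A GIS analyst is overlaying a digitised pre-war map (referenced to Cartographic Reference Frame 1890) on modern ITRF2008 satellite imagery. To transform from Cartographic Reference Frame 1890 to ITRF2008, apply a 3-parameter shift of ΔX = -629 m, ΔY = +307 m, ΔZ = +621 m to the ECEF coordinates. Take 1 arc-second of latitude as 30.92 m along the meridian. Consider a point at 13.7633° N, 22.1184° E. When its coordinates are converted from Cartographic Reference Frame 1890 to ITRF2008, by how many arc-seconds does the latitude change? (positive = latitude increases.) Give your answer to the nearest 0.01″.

sin φ = 0.237911, cos φ = 0.971287, sin λ = 0.376522, cos λ = 0.926408.
North component: ΔN = −sin φ cos λ·ΔX − sin φ sin λ·ΔY + cos φ·ΔZ = −(0.237911)(0.926408)(-629) − (0.237911)(0.376522)(307) + (0.971287)(621) = 714.30 m.
1° of latitude spans 3600 × 30.92 = 111312 m, so Δφ = 714.30 / 111312 × 3600 = 23.102″.

Δφ = 23.10″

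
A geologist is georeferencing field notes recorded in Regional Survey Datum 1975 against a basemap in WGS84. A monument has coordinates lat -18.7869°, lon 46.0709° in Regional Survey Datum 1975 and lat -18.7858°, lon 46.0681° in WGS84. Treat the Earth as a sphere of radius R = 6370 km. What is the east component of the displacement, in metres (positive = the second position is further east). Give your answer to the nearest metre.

Δφ = -18.7858° − -18.7869° = +0.0011°; Δλ = 46.0681° − 46.0709° = -0.0028°.
1° along a meridian = πR/180 = 111177 m.
ΔN = Δφ × 111177 = 122.3 m; ΔE = Δλ × 111177 × cos(-18.7869°) = -0.0028 × 111177 × 0.946723 = -294.7 m.

ΔE = -295 m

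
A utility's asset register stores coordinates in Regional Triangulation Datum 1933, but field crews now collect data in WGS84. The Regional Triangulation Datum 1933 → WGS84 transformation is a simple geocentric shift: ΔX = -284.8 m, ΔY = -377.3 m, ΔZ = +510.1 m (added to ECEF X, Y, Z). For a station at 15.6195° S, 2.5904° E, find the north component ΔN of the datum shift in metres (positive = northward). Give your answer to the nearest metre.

At φ = -15.6195°, λ = 2.5904°: sin φ = -0.269248, cos φ = 0.963071, sin λ = 0.045196, cos λ = 0.998978.
ΔN = −sin φ cos λ·ΔX − sin φ sin λ·ΔY + cos φ·ΔZ = −(-0.269248)(0.998978)(-284.8) − (-0.269248)(0.045196)(-377.3) + (0.963071)(510.1) = 410.07 m.

ΔN = 410 m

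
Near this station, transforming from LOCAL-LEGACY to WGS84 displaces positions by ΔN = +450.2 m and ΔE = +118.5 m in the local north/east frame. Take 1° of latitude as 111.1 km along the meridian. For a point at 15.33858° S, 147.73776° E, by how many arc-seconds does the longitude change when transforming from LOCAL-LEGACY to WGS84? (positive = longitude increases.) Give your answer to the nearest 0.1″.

At latitude -15.33858°, cos φ = 0.964380.
1° of longitude at this latitude = 111.1 × cos φ = 107.14 km, so Δλ = 118.5 / 107142.6 = 0.0011060° = 3.982″.

Δλ = 4.0″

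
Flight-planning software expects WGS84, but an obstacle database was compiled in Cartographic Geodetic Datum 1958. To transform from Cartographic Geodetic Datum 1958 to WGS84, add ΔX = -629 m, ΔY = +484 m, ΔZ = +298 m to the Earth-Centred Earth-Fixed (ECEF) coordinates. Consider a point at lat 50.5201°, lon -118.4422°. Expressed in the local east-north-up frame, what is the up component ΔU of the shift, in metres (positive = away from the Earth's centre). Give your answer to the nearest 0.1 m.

At φ = 50.5201°, λ = -118.4422°: sin φ = 0.771848, cos φ = 0.635807, sin λ = -0.879298, cos λ = -0.476272.
ΔU = cos φ cos λ·ΔX + cos φ sin λ·ΔY + sin φ·ΔZ = (0.635807)(-0.476272)(-629) + (0.635807)(-0.879298)(484) + (0.771848)(298) = 149.90 m.

ΔU = 149.9 m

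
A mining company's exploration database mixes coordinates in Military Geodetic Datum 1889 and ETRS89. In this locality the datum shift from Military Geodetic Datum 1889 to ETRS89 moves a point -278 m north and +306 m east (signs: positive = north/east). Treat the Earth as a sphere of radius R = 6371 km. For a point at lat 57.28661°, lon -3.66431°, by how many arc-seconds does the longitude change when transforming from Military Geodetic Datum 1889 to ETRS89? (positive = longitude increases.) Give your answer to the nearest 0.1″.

At latitude 57.28661°, cos φ = 0.540437.
One radian of longitude at latitude φ spans R cos φ, so Δλ = ΔE / (R cos φ) = 306.0 / (6371000 × 0.540437) = 8.8873e-05 rad = 18.331″.

Δλ = 18.3″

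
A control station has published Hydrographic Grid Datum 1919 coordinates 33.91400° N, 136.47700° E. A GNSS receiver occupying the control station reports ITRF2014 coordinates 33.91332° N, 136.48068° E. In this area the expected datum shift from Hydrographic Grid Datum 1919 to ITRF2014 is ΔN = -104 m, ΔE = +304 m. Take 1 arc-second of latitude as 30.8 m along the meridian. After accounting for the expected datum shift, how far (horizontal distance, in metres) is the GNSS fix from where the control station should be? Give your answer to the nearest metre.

Observed coordinate differences: Δφ = -0.00068°, Δλ = +0.00368°.
Converting to metres (1° lat = 110880 m, cos φ = 0.829876): observed ΔN = -75.4 m, observed ΔE = 338.6 m.
Subtracting the expected shift leaves a residual of -75.4 − (-104) = 28.6 m north and 338.6 − (304) = 34.6 m east.
Residual distance = √(28.6² + 34.6²) = 44.9 m.

45 m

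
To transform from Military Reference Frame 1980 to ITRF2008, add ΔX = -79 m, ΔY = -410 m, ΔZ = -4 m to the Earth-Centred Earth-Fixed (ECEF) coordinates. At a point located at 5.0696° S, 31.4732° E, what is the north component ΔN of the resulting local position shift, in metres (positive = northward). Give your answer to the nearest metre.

ΔN = -29 m

At φ = -5.0696°, λ = 31.4732°: sin φ = -0.088366, cos φ = 0.996088, sin λ = 0.522100, cos λ = 0.852884.
ΔN = −sin φ cos λ·ΔX − sin φ sin λ·ΔY + cos φ·ΔZ = −(-0.088366)(0.852884)(-79) − (-0.088366)(0.522100)(-410) + (0.996088)(-4) = -28.85 m.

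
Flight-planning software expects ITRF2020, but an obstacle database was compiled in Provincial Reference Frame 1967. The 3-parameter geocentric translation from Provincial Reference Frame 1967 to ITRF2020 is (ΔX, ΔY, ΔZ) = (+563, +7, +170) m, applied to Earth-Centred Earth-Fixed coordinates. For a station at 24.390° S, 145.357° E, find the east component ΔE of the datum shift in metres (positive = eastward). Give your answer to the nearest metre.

The local east axis at (φ, λ) is (−sin λ, cos λ, 0), so ΔE = −sin(145.357°)·563 + cos(145.357°)·7 = -325.80 m.

ΔE = -326 m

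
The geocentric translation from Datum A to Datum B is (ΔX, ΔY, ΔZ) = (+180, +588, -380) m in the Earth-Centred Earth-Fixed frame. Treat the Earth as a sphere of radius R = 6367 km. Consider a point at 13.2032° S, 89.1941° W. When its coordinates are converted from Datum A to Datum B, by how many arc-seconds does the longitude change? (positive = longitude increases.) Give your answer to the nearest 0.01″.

sin φ = -0.228405, cos φ = 0.973566, sin λ = -0.999901, cos λ = 0.014065.
East component: ΔE = −sin λ·ΔX + cos λ·ΔY = −(-0.999901)(180) + (0.014065)(588) = 188.25 m.
1° of latitude spans πR/180 = 111125 m; at latitude φ, 1° of longitude spans that × cos φ = 108187.6 m, so Δλ = 188.25 / 108187.6 × 3600 = 6.264″.

Δλ = 6.26″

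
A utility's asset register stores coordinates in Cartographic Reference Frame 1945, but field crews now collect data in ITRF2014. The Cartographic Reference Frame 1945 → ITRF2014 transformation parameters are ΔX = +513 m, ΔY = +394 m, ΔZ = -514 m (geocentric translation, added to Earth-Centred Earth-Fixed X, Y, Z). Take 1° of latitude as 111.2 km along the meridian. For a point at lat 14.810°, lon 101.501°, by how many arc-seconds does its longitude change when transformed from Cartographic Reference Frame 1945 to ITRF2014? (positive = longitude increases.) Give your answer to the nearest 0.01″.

Δλ = -19.46″

sin φ = 0.255614, cos φ = 0.966779, sin λ = 0.979921, cos λ = -0.199385.
East component: ΔE = −sin λ·ΔX + cos λ·ΔY = −(0.979921)(513) + (-0.199385)(394) = -581.26 m.
1° of latitude spans 111200 m; at latitude φ, 1° of longitude spans that × cos φ = 107505.8 m, so Δλ = -581.26 / 107505.8 × 3600 = -19.464″.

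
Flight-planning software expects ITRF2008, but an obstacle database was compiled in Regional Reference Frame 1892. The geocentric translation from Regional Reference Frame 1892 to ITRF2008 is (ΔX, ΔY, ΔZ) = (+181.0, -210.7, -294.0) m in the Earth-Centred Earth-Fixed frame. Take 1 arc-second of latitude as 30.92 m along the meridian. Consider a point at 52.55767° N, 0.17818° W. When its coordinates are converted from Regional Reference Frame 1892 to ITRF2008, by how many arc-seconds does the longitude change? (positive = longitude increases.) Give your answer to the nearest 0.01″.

sin φ = 0.793966, cos φ = 0.607963, sin λ = -0.003110, cos λ = 0.999995.
East component: ΔE = −sin λ·ΔX + cos λ·ΔY = −(-0.003110)(181.0) + (0.999995)(-210.7) = -210.14 m.
1° of latitude spans 3600 × 30.92 = 111312 m; at latitude φ, 1° of longitude spans that × cos φ = 67673.5 m, so Δλ = -210.14 / 67673.5 × 3600 = -11.179″.

Δλ = -11.18″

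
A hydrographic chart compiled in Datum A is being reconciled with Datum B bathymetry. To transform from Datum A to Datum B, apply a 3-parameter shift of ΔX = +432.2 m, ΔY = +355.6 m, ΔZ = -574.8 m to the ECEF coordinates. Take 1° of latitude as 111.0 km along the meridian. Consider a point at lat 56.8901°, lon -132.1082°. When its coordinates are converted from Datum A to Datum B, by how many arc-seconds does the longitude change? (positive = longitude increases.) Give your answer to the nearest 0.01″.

sin φ = 0.837624, cos φ = 0.546247, sin λ = -0.741880, cos λ = -0.670533.
East component: ΔE = −sin λ·ΔX + cos λ·ΔY = −(-0.741880)(432.2) + (-0.670533)(355.6) = 82.20 m.
1° of latitude spans 111000 m; at latitude φ, 1° of longitude spans that × cos φ = 60633.4 m, so Δλ = 82.20 / 60633.4 × 3600 = 4.880″.

Δλ = 4.88″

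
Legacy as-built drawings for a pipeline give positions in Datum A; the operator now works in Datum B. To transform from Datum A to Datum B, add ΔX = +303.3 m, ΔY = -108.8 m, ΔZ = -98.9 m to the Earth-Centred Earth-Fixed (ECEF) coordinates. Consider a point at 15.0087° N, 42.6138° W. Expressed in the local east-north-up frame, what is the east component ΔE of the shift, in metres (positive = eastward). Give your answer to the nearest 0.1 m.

ΔE = 125.3 m

The local east axis at (φ, λ) is (−sin λ, cos λ, 0), so ΔE = −sin(-42.6138°)·303.3 + cos(-42.6138°)·(-108.8) = 125.28 m.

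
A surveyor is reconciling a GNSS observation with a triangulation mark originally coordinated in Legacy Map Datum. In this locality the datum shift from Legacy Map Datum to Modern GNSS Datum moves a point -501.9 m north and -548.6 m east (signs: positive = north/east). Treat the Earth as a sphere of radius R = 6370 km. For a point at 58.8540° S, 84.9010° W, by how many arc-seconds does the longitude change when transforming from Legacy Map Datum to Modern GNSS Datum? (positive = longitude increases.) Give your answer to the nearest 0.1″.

Δλ = -34.3″

At latitude -58.8540°, cos φ = 0.517221.
One radian of longitude at latitude φ spans R cos φ, so Δλ = ΔE / (R cos φ) = -548.6 / (6370000 × 0.517221) = -1.6651e-04 rad = -34.345″.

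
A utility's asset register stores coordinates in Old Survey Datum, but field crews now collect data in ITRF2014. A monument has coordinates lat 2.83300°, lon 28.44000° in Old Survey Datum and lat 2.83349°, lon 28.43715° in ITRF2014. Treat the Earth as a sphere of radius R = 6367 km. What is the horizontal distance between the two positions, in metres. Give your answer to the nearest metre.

Δφ = 2.83349° − 2.83300° = +0.00049°; Δλ = 28.43715° − 28.44000° = -0.00285°.
1° along a meridian = πR/180 = 111125 m.
ΔN = Δφ × 111125 = 54.5 m; ΔE = Δλ × 111125 × cos(2.83300°) = -0.00285 × 111125 × 0.998778 = -316.3 m.
Distance = √(ΔE² + ΔN²) = √((-316.3)² + 54.5²) = 321.0 m.

321 m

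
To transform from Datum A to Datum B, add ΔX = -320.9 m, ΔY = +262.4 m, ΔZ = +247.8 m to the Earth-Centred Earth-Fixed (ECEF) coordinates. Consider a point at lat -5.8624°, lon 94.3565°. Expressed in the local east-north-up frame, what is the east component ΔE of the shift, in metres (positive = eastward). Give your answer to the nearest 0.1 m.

At φ = -5.8624°, λ = 94.3565°: sin φ = -0.102140, cos φ = 0.994770, sin λ = 0.997111, cos λ = -0.075962.
ΔE = −sin λ·ΔX + cos λ·ΔY = −(0.997111)·(-320.9) + (-0.075962)·(262.4) = 300.04 m.

ΔE = 300.0 m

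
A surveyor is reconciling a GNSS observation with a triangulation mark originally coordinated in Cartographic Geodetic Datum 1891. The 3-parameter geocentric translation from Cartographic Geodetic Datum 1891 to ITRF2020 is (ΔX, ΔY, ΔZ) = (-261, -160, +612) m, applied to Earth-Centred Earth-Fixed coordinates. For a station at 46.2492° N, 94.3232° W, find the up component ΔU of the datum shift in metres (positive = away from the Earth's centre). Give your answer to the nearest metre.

ΔU = 566 m

The local up (radial) axis is (cos φ cos λ, cos φ sin λ, sin φ), giving ΔU = 13.606 + 110.329 + 442.081 = 566.02 m.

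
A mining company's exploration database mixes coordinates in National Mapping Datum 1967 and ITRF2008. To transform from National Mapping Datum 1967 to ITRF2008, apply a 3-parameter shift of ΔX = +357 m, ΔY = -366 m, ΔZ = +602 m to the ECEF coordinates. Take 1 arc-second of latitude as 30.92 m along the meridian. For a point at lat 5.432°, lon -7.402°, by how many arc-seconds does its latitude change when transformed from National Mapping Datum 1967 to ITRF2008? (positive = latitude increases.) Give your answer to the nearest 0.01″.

sin φ = 0.094664, cos φ = 0.995509, sin λ = -0.128830, cos λ = 0.991667.
North component: ΔN = −sin φ cos λ·ΔX − sin φ sin λ·ΔY + cos φ·ΔZ = −(0.094664)(0.991667)(357) − (0.094664)(-0.128830)(-366) + (0.995509)(602) = 561.32 m.
1° of latitude spans 3600 × 30.92 = 111312 m, so Δφ = 561.32 / 111312 × 3600 = 18.154″.

Δφ = 18.15″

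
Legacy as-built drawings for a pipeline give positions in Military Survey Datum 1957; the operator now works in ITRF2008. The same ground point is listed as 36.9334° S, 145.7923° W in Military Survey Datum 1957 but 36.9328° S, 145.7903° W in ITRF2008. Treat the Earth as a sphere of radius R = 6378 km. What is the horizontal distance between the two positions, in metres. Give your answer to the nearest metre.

190 m

Δφ = -36.9328° − -36.9334° = +0.0006°; Δλ = -145.7903° − -145.7923° = +0.0020°.
1° along a meridian = πR/180 = 111317 m.
ΔN = Δφ × 111317 = 66.8 m; ΔE = Δλ × 111317 × cos(-36.9334°) = +0.0020 × 111317 × 0.799335 = 178.0 m.
Distance = √(ΔE² + ΔN²) = √(178.0² + 66.8²) = 190.1 m.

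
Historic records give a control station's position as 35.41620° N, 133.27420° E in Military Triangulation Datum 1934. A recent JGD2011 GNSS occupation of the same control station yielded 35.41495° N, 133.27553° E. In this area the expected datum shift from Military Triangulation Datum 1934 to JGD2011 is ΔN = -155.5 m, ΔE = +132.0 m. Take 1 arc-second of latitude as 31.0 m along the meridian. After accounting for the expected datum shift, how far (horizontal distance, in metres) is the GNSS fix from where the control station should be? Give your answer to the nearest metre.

19 m

Observed coordinate differences: Δφ = -0.00125°, Δλ = +0.00133°.
Converting to metres (1° lat = 111600 m, cos φ = 0.814964): observed ΔN = -139.5 m, observed ΔE = 121.0 m.
Subtracting the expected shift leaves a residual of -139.5 − (-155.5) = 16.0 m north and 121.0 − (132.0) = -11.0 m east.
Residual distance = √(16.0² + (-11.0)²) = 19.4 m.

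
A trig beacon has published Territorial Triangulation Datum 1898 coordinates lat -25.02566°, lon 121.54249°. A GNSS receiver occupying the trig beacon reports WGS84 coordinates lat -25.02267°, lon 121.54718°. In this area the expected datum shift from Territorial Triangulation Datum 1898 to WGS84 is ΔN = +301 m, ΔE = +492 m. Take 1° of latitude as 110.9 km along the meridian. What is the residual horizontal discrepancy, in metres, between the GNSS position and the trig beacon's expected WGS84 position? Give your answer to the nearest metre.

Observed coordinate differences: Δφ = +0.00299°, Δλ = +0.00469°.
Converting to metres (1° lat = 110900 m, cos φ = 0.906118): observed ΔN = 331.6 m, observed ΔE = 471.3 m.
Subtracting the expected shift leaves a residual of 331.6 − (301) = 30.6 m north and 471.3 − (492) = -20.7 m east.
Residual distance = √(30.6² + (-20.7)²) = 36.9 m.

37 m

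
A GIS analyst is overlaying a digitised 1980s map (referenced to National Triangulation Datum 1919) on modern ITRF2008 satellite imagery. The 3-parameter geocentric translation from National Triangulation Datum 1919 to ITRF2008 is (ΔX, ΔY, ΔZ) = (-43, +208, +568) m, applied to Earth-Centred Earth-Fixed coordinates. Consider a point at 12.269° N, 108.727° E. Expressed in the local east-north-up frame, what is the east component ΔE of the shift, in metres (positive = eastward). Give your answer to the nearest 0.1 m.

The local east axis at (φ, λ) is (−sin λ, cos λ, 0), so ΔE = −sin(108.727°)·(-43) + cos(108.727°)·208 = -26.06 m.

ΔE = -26.1 m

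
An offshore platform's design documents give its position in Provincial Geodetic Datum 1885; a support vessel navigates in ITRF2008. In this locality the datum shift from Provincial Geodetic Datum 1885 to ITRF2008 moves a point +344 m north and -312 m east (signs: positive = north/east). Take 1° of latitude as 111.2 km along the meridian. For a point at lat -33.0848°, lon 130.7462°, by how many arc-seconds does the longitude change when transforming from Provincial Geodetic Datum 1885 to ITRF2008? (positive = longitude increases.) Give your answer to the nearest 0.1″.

Δλ = -12.1″

At latitude -33.0848°, cos φ = 0.837864.
1° of longitude at this latitude = 111.2 × cos φ = 93.17 km, so Δλ = -312.0 / 93170.4 = -0.0033487° = -12.055″.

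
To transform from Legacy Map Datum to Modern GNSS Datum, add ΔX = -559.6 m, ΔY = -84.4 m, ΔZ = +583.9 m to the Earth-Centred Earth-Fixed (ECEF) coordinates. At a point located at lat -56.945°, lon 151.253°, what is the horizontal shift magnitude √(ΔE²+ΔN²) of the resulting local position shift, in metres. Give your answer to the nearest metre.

776 m

The local east axis at (φ, λ) is (−sin λ, cos λ, 0), so ΔE = −sin(151.253°)·(-559.6) + cos(151.253°)·(-84.4) = 343.13 m.
The local north axis is (−sin φ cos λ, −sin φ sin λ, cos φ), giving ΔN = 411.221 − 34.022 + 318.485 = 695.68 m.
Horizontal magnitude = √(ΔE² + ΔN²) = √(343.13² + 695.68²) = 775.70 m.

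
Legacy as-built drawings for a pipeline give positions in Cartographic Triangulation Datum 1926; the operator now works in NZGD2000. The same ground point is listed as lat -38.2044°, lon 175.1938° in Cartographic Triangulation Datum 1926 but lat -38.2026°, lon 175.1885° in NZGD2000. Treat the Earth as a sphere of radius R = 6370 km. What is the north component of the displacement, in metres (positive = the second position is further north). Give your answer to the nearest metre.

ΔN = 200 m

Δφ = -38.2026° − -38.2044° = +0.0018°; Δλ = 175.1885° − 175.1938° = -0.0053°.
1° along a meridian = πR/180 = 111177 m.
ΔN = Δφ × 111177 = 200.1 m; ΔE = Δλ × 111177 × cos(-38.2044°) = -0.0053 × 111177 × 0.785809 = -463.0 m.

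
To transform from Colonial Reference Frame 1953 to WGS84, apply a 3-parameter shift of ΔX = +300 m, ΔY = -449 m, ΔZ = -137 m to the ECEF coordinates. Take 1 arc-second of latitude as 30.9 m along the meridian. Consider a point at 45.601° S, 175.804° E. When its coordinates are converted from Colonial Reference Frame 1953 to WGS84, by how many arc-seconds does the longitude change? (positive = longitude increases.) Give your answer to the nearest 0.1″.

Δλ = 19.7″

sin φ = -0.714485, cos φ = 0.699651, sin λ = 0.073169, cos λ = -0.997320.
East component: ΔE = −sin λ·ΔX + cos λ·ΔY = −(0.073169)(300) + (-0.997320)(-449) = 425.85 m.
1° of latitude spans 3600 × 30.90 = 111240 m; at latitude φ, 1° of longitude spans that × cos φ = 77829.2 m, so Δλ = 425.85 / 77829.2 × 3600 = 19.698″.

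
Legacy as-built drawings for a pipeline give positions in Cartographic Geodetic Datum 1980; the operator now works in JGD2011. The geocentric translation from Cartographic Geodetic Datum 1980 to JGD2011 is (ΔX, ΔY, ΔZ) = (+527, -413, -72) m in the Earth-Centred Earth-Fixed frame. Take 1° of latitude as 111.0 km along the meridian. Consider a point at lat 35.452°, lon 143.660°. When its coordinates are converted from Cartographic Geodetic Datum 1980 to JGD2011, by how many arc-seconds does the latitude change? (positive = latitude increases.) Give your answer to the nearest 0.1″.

sin φ = 0.580021, cos φ = 0.814602, sin λ = 0.592576, cos λ = -0.805515.
North component: ΔN = −sin φ cos λ·ΔX − sin φ sin λ·ΔY + cos φ·ΔZ = −(0.580021)(-0.805515)(527) − (0.580021)(0.592576)(-413) + (0.814602)(-72) = 329.52 m.
1° of latitude spans 111000 m, so Δφ = 329.52 / 111000 × 3600 = 10.687″.

Δφ = 10.7″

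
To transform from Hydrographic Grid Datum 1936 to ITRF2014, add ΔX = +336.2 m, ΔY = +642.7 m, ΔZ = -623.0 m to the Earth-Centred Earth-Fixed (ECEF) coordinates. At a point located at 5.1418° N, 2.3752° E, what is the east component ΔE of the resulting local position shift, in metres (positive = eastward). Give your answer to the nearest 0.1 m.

At φ = 5.1418°, λ = 2.3752°: sin φ = 0.089621, cos φ = 0.995976, sin λ = 0.041443, cos λ = 0.999141.
ΔE = −sin λ·ΔX + cos λ·ΔY = −(0.041443)·(336.2) + (0.999141)·(642.7) = 628.21 m.

ΔE = 628.2 m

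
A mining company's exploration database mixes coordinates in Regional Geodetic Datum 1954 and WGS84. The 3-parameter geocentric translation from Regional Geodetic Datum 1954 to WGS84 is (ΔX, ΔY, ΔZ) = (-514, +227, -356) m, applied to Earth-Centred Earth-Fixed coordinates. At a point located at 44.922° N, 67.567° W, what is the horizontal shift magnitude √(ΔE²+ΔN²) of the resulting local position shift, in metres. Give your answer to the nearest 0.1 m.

390.0 m

At φ = 44.922°, λ = -67.567°: sin φ = 0.706144, cos φ = 0.708069, sin λ = -0.924326, cos λ = 0.381603.
ΔE = −sin λ·ΔX + cos λ·ΔY = −(-0.924326)·(-514) + (0.381603)·(227) = -388.48 m.
ΔN = −sin φ cos λ·ΔX − sin φ sin λ·ΔY + cos φ·ΔZ = −(0.706144)(0.381603)(-514) − (0.706144)(-0.924326)(227) + (0.708069)(-356) = 34.60 m.
Horizontal magnitude = √(ΔE² + ΔN²) = √((-388.48)² + 34.60²) = 390.02 m.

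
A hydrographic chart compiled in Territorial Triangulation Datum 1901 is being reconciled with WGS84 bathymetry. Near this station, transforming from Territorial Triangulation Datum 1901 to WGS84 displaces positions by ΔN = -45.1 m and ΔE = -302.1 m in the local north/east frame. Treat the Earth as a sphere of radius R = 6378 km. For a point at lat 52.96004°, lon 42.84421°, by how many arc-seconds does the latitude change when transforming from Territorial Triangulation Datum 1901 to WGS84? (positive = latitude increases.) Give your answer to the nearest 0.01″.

On a sphere of radius R, 1 rad of latitude = R, so Δφ = ΔN / R = -45.1 / 6378000 = -7.0712e-06 rad = -1.459″.

Δφ = -1.46″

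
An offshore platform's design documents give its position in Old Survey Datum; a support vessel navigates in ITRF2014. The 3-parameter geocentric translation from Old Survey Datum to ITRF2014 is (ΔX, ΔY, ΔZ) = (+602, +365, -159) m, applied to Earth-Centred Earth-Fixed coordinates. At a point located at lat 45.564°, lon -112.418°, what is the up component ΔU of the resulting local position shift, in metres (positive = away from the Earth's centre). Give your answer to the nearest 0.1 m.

ΔU = -510.5 m

At φ = 45.564°, λ = -112.418°: sin φ = 0.714033, cos φ = 0.700112, sin λ = -0.924426, cos λ = -0.381361.
ΔU = cos φ cos λ·ΔX + cos φ sin λ·ΔY + sin φ·ΔZ = (0.700112)(-0.381361)(602) + (0.700112)(-0.924426)(365) + (0.714033)(-159) = -510.49 m.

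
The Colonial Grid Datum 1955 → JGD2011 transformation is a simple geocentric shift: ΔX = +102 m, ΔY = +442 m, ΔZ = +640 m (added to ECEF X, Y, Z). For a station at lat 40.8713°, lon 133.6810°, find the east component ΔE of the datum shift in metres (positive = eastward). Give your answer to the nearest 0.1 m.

The local east axis at (φ, λ) is (−sin λ, cos λ, 0), so ΔE = −sin(133.6810°)·102 + cos(133.6810°)·442 = -379.03 m.

ΔE = -379.0 m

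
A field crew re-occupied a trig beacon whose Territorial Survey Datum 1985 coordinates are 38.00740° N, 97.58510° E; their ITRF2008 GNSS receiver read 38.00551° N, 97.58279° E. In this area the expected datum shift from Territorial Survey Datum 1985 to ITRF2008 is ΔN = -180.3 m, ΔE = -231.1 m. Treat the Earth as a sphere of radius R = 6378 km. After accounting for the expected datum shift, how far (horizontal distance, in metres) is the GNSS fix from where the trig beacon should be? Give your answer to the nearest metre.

Observed coordinate differences: Δφ = -0.00189°, Δλ = -0.00231°.
Converting to metres (1° lat = 111317 m, cos φ = 0.787931): observed ΔN = -210.4 m, observed ΔE = -202.6 m.
Subtracting the expected shift leaves a residual of -210.4 − (-180.3) = -30.1 m north and -202.6 − (-231.1) = 28.5 m east.
Residual distance = √((-30.1)² + 28.5²) = 41.4 m.

41 m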